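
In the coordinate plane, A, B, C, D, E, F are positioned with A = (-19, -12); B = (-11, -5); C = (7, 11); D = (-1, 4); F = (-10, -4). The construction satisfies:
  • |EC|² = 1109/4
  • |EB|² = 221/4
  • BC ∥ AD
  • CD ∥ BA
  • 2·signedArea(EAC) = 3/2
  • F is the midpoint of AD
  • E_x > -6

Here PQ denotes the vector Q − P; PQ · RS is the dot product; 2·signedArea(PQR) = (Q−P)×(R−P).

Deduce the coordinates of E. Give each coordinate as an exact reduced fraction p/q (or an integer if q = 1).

E = (-11/2, 0)

1. E_x = -11/2  [line -23·x + 26·y + -253/2 = 0 ∩ |EB|² = 221/4]
2. E_y = 0  [line -23·x + 26·y + -253/2 = 0 ∩ |EB|² = 221/4]
   → E = (-11/2, 0)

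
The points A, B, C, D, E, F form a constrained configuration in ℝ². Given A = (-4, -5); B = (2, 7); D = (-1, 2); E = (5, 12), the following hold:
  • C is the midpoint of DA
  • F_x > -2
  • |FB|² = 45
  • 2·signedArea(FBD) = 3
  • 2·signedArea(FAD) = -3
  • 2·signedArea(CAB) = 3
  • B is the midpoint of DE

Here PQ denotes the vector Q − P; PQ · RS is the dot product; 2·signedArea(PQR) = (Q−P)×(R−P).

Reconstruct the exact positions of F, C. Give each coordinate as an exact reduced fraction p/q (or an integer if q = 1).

C = (-5/2, -3/2)
F = (-1, 1)

1. F_x = -1  [2·signedArea(FAD) = -3 ∩ 2·signedArea(FBD) = 3]
2. F_y = 1  [2·signedArea(FAD) = -3 ∩ 2·signedArea(FBD) = 3]
   → F = (-1, 1)
3. C_x = -5/2  [C is the midpoint of DA]
4. C_y = -3/2  [C is the midpoint of DA]
   → C = (-5/2, -3/2)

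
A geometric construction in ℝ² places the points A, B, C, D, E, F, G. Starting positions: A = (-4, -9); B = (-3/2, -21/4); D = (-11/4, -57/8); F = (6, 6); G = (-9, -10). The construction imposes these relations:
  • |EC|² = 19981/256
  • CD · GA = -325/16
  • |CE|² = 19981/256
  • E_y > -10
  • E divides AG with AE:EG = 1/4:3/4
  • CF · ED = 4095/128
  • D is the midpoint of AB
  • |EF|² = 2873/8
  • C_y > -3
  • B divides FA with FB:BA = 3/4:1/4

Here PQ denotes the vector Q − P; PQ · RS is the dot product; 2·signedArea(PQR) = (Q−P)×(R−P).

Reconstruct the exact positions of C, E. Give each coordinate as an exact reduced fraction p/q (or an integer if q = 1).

C = (3/8, -39/16)
E = (-21/4, -37/4)

1. E_x = -21/4  [E divides AG with AE:EG = 1/4:3/4]
2. E_y = -37/4  [E divides AG with AE:EG = 1/4:3/4]
   → E = (-21/4, -37/4)
3. C_x = 3/8  [CF · ED = 4095/128 ∩ CD · GA = -325/16]
4. C_y = -39/16  [CF · ED = 4095/128 ∩ CD · GA = -325/16]
   → C = (3/8, -39/16)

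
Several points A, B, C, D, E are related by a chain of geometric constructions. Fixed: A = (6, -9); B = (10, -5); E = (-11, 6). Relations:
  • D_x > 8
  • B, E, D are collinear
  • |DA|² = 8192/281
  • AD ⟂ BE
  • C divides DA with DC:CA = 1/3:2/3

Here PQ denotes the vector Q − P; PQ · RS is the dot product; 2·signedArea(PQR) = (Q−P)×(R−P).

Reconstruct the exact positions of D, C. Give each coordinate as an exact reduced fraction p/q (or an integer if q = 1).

C = (6466/843, -1633/281)
D = (2390/281, -1185/281)

1. D_x = 2390/281  [B, E, D are collinear ∩ AD ⟂ BE]
2. D_y = -1185/281  [B, E, D are collinear ∩ AD ⟂ BE]
   → D = (2390/281, -1185/281)
3. C_x = 6466/843  [C divides DA with DC:CA = 1/3:2/3]
4. C_y = -1633/281  [C divides DA with DC:CA = 1/3:2/3]
   → C = (6466/843, -1633/281)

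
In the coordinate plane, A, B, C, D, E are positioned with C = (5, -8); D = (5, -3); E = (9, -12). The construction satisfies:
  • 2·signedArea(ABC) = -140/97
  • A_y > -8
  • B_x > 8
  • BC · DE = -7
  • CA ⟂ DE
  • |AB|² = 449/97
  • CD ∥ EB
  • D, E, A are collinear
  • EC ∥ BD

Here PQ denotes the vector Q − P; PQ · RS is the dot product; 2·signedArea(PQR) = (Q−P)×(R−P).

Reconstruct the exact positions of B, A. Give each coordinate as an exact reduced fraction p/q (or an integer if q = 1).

A = (665/97, -696/97)
B = (9, -7)

1. B_x = 9  [EC ∥ BD ∩ CD ∥ EB]
2. B_y = -7  [EC ∥ BD ∩ CD ∥ EB]
   → B = (9, -7)
3. A_x = 665/97  [D, E, A are collinear ∩ CA ⟂ DE]
4. A_y = -696/97  [D, E, A are collinear ∩ CA ⟂ DE]
   → A = (665/97, -696/97)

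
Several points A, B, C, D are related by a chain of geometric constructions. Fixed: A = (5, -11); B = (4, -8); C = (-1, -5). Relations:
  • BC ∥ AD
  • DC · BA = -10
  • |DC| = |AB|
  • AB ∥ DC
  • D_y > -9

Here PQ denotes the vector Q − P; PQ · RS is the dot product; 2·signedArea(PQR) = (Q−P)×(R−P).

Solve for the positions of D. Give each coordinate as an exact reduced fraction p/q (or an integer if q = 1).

1. D_x = 0  [AB ∥ DC ∩ BC ∥ AD]
2. D_y = -8  [AB ∥ DC ∩ BC ∥ AD]
   → D = (0, -8)

D = (0, -8)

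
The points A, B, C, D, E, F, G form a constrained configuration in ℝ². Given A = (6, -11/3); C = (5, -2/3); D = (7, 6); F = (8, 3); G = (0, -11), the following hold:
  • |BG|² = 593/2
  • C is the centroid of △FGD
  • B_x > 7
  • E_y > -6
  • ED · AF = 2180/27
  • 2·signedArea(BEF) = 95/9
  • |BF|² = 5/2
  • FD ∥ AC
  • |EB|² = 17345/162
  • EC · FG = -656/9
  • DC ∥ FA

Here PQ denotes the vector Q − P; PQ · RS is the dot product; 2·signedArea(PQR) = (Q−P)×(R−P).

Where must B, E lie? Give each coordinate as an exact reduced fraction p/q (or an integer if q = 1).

B = (15/2, 9/2)
E = (11/3, -46/9)

1. E_x = 11/3  [EC · FG = -656/9 ∩ ED · AF = 2180/27]
2. E_y = -46/9  [EC · FG = -656/9 ∩ ED · AF = 2180/27]
   → E = (11/3, -46/9)
3. B_x = 15/2  [line -73/9·x + 13/3·y + 124/3 = 0 ∩ |BF|² = 5/2]
4. B_y = 9/2  [line -73/9·x + 13/3·y + 124/3 = 0 ∩ |BF|² = 5/2]
   → B = (15/2, 9/2)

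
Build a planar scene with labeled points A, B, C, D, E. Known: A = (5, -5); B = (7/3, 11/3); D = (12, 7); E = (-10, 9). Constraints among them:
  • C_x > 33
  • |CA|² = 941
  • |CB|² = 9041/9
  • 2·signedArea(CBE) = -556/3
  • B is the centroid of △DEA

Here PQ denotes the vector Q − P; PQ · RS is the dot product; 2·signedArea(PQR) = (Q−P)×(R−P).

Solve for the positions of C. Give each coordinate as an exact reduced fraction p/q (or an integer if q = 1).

C = (34, 5)

1. C_x = 34  [line -16/3·x + -37/3·y + 243 = 0 ∩ |CB|² = 9041/9]
2. C_y = 5  [line -16/3·x + -37/3·y + 243 = 0 ∩ |CB|² = 9041/9]
   → C = (34, 5)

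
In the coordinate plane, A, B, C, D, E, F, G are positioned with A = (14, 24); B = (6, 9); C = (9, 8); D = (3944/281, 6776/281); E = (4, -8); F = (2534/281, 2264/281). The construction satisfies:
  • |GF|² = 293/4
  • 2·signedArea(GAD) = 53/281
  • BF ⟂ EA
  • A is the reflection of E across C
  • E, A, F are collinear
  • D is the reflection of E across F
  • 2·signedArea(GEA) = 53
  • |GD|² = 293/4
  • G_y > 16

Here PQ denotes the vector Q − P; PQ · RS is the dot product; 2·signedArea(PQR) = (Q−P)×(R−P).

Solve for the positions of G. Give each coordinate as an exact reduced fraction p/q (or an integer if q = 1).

G = (2815/281, 9305/562)

1. G_x = 2815/281  [line -32/281·x + 10/281·y + 155/281 = 0 ∩ |GF|² = 293/4]
2. G_y = 9305/562  [line -32/281·x + 10/281·y + 155/281 = 0 ∩ |GF|² = 293/4]
   → G = (2815/281, 9305/562)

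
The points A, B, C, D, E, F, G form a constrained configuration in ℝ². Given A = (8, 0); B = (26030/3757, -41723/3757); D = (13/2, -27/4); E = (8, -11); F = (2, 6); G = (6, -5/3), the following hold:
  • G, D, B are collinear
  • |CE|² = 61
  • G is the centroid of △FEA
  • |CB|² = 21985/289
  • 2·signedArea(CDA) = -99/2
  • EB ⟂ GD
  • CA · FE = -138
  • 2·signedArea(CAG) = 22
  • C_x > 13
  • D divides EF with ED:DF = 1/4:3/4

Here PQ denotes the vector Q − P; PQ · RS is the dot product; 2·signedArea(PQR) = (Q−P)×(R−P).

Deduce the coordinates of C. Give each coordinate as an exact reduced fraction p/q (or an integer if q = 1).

1. C_x = 14  [2·signedArea(CDA) = -99/2 ∩ 2·signedArea(CAG) = 22]
2. C_y = -6  [2·signedArea(CDA) = -99/2 ∩ 2·signedArea(CAG) = 22]
   → C = (14, -6)

C = (14, -6)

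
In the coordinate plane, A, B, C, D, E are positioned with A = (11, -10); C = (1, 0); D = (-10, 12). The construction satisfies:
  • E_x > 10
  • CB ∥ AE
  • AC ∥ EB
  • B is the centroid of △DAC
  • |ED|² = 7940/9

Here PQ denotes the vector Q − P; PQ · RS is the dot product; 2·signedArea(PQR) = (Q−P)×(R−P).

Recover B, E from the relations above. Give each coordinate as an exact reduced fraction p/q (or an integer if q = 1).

B = (2/3, 2/3)
E = (32/3, -28/3)

1. B_x = 2/3  [B is the centroid of △DAC]
2. B_y = 2/3  [B is the centroid of △DAC]
   → B = (2/3, 2/3)
3. E_x = 32/3  [AC ∥ EB ∩ CB ∥ AE]
4. E_y = -28/3  [AC ∥ EB ∩ CB ∥ AE]
   → E = (32/3, -28/3)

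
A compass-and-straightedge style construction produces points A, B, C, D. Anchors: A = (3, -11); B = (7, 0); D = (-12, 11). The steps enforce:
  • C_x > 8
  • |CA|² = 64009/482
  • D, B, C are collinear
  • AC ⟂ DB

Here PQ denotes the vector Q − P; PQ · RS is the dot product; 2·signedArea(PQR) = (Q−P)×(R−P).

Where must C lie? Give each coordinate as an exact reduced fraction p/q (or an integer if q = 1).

C = (4229/482, -495/482)

1. C_x = 4229/482  [D, B, C are collinear ∩ AC ⟂ DB]
2. C_y = -495/482  [D, B, C are collinear ∩ AC ⟂ DB]
   → C = (4229/482, -495/482)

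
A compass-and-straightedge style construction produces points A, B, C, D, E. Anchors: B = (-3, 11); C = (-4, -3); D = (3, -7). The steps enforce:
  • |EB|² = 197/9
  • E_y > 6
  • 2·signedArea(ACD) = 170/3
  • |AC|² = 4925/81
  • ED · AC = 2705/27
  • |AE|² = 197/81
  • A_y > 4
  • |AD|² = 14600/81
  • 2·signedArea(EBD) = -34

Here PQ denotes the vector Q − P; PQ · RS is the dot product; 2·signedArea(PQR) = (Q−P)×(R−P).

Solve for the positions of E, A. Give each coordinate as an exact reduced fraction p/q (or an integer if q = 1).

A = (-31/9, 43/9)
E = (-10/3, 19/3)

1. A_x = -31/9  [line 4·x + 7·y + -59/3 = 0 ∩ |AD|² = 14600/81]
2. A_y = 43/9  [line 4·x + 7·y + -59/3 = 0 ∩ |AD|² = 14600/81]
   → A = (-31/9, 43/9)
3. E_x = -10/3  [ED · AC = 2705/27 ∩ 2·signedArea(EBD) = -34]
4. E_y = 19/3  [ED · AC = 2705/27 ∩ 2·signedArea(EBD) = -34]
   → E = (-10/3, 19/3)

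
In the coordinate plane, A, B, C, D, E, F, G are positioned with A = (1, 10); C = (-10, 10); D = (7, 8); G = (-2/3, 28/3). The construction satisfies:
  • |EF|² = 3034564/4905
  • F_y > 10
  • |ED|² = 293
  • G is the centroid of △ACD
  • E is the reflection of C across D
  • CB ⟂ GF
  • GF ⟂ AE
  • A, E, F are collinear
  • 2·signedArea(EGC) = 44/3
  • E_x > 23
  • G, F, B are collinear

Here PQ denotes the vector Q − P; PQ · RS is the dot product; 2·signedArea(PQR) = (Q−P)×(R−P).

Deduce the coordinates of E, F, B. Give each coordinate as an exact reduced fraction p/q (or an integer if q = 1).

B = (-1354/1635, 13742/1635)
E = (24, 6)
F = (-826/1635, 16778/1635)

1. E_x = 24  [E is the reflection of C across D]
2. E_y = 6  [E is the reflection of C across D]
   → E = (24, 6)
3. F_x = -826/1635  [A, E, F are collinear ∩ GF ⟂ AE]
4. F_y = 16778/1635  [A, E, F are collinear ∩ GF ⟂ AE]
   → F = (-826/1635, 16778/1635)
5. B_x = -1354/1635  [G, F, B are collinear ∩ CB ⟂ GF]
6. B_y = 13742/1635  [G, F, B are collinear ∩ CB ⟂ GF]
   → B = (-1354/1635, 13742/1635)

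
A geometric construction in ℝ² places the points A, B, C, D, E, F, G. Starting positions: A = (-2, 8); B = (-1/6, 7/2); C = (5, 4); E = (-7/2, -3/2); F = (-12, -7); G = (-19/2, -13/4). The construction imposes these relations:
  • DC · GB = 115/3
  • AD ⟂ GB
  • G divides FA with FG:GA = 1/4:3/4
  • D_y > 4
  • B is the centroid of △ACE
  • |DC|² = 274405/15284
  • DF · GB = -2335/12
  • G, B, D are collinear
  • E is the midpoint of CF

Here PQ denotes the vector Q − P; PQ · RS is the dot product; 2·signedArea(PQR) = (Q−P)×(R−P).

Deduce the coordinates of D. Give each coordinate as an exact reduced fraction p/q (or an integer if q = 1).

D = (5857/7642, 15952/3821)

1. D_x = 5857/7642  [G, B, D are collinear ∩ AD ⟂ GB]
2. D_y = 15952/3821  [G, B, D are collinear ∩ AD ⟂ GB]
   → D = (5857/7642, 15952/3821)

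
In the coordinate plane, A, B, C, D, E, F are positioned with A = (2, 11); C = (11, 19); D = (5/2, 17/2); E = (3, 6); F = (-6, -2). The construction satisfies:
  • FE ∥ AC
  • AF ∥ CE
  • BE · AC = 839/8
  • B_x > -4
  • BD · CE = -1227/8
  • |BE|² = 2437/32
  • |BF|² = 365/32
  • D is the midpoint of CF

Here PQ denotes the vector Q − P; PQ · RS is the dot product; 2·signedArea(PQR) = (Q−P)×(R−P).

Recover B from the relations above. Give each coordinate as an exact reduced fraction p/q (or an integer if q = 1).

1. B_x = -31/8  [BE · AC = 839/8 ∩ BD · CE = -1227/8]
2. B_y = 5/8  [BE · AC = 839/8 ∩ BD · CE = -1227/8]
   → B = (-31/8, 5/8)

B = (-31/8, 5/8)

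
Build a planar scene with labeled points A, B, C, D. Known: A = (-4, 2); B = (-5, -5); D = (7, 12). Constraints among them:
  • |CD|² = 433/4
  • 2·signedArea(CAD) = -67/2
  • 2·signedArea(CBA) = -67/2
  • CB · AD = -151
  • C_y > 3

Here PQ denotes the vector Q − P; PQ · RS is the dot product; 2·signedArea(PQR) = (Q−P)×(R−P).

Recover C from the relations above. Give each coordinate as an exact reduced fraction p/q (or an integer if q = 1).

1. C_x = 1  [2·signedArea(CAD) = -67/2 ∩ 2·signedArea(CBA) = -67/2]
2. C_y = 7/2  [2·signedArea(CAD) = -67/2 ∩ 2·signedArea(CBA) = -67/2]
   → C = (1, 7/2)

C = (1, 7/2)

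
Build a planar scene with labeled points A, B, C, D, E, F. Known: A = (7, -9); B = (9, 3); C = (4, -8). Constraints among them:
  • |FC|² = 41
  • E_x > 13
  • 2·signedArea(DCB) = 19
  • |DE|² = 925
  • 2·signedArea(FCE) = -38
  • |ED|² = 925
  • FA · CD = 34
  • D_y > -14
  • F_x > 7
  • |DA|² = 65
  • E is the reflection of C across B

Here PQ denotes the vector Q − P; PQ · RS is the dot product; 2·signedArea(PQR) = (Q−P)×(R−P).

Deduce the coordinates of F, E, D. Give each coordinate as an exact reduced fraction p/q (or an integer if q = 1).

D = (0, -13)
E = (14, 14)
F = (8, -3)

1. E_x = 14  [E is the reflection of C across B]
2. E_y = 14  [E is the reflection of C across B]
   → E = (14, 14)
3. F_x = 8  [line -22·x + 10·y + 206 = 0 ∩ |FC|² = 41]
4. F_y = -3  [line -22·x + 10·y + 206 = 0 ∩ |FC|² = 41]
   → F = (8, -3)
5. D_x = 0  [2·signedArea(DCB) = 19 ∩ FA · CD = 34]
6. D_y = -13  [2·signedArea(DCB) = 19 ∩ FA · CD = 34]
   → D = (0, -13)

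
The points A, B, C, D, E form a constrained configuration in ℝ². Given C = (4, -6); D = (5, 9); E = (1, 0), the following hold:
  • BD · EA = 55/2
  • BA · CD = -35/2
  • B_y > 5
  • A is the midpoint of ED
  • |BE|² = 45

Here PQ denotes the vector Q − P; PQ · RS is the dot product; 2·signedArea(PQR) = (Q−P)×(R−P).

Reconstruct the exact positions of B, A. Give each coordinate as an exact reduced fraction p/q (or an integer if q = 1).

A = (3, 9/2)
B = (-2, 6)

1. A_x = 3  [A is the midpoint of ED]
2. A_y = 9/2  [A is the midpoint of ED]
   → A = (3, 9/2)
3. B_x = -2  [BD · EA = 55/2 ∩ BA · CD = -35/2]
4. B_y = 6  [BD · EA = 55/2 ∩ BA · CD = -35/2]
   → B = (-2, 6)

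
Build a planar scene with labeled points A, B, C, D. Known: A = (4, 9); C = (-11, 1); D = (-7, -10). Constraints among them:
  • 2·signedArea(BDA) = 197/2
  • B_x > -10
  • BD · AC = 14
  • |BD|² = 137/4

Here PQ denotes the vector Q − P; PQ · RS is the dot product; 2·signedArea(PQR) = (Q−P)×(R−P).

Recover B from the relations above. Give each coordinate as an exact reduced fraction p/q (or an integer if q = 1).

1. B_x = -9  [BD · AC = 14 ∩ 2·signedArea(BDA) = 197/2]
2. B_y = -9/2  [BD · AC = 14 ∩ 2·signedArea(BDA) = 197/2]
   → B = (-9, -9/2)

B = (-9, -9/2)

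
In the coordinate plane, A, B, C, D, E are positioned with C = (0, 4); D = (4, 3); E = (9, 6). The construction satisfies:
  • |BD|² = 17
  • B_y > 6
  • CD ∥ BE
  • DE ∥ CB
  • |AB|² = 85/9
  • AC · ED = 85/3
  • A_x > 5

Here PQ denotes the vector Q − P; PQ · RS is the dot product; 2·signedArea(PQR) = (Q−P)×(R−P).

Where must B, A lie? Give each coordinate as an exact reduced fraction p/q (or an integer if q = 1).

1. B_x = 5  [CD ∥ BE ∩ DE ∥ CB]
2. B_y = 7  [CD ∥ BE ∩ DE ∥ CB]
   → B = (5, 7)
3. A_x = 17/3  [line 5·x + 3·y + -121/3 = 0 ∩ |AB|² = 85/9]
4. A_y = 4  [line 5·x + 3·y + -121/3 = 0 ∩ |AB|² = 85/9]
   → A = (17/3, 4)

A = (17/3, 4)
B = (5, 7)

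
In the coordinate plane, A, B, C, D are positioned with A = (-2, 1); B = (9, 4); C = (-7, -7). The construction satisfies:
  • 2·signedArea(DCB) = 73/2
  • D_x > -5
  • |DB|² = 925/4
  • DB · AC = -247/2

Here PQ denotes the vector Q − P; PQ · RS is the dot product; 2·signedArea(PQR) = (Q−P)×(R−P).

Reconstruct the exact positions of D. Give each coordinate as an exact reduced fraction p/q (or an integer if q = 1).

1. D_x = -9/2  [DB · AC = -247/2 ∩ 2·signedArea(DCB) = 73/2]
2. D_y = -3  [DB · AC = -247/2 ∩ 2·signedArea(DCB) = 73/2]
   → D = (-9/2, -3)

D = (-9/2, -3)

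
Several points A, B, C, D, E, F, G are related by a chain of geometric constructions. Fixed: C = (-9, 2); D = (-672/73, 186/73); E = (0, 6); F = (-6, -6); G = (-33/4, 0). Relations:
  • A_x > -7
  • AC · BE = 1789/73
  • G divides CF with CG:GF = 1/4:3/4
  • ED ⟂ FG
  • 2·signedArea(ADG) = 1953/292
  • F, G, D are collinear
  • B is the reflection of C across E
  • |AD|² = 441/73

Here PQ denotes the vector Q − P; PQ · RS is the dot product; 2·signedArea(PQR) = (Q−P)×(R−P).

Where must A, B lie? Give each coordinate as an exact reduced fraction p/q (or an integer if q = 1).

1. A_x = -504/73  [line 186/73·x + 279/292·y + 4185/292 = 0 ∩ |AD|² = 441/73]
2. A_y = 249/73  [line 186/73·x + 279/292·y + 4185/292 = 0 ∩ |AD|² = 441/73]
   → A = (-504/73, 249/73)
3. B_x = 9  [AC · BE = 1789/73 ∩ B is the reflection of C across E]
4. B_y = 10  [AC · BE = 1789/73 ∩ B is the reflection of C across E]
   → B = (9, 10)

A = (-504/73, 249/73)
B = (9, 10)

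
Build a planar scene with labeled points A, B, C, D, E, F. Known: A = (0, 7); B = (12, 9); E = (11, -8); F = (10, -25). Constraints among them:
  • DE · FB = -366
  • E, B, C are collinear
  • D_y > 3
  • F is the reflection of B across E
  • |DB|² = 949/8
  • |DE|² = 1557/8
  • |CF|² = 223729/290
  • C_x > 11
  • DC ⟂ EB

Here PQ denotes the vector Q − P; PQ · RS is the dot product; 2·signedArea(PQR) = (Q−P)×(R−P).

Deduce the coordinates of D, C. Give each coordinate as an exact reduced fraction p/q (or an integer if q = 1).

1. D_x = 11/4  [line -2·x + -34·y + 116 = 0 ∩ |DE|² = 1557/8]
2. D_y = 13/4  [line -2·x + -34·y + 116 = 0 ∩ |DE|² = 1557/8]
   → D = (11/4, 13/4)
3. C_x = 3373/290  [E, B, C are collinear ∩ DC ⟂ EB]
4. C_y = 791/290  [E, B, C are collinear ∩ DC ⟂ EB]
   → C = (3373/290, 791/290)

C = (3373/290, 791/290)
D = (11/4, 13/4)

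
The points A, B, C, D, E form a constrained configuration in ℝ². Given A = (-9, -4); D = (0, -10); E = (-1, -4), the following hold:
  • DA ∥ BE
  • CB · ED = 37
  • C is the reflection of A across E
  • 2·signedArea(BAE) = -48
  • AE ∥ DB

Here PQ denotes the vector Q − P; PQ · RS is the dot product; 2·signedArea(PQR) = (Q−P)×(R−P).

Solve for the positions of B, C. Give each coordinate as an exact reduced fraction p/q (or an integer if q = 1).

1. B_x = 8  [DA ∥ BE ∩ AE ∥ DB]
2. B_y = -10  [DA ∥ BE ∩ AE ∥ DB]
   → B = (8, -10)
3. C_x = 7  [C is the reflection of A across E]
4. C_y = -4  [C is the reflection of A across E]
   → C = (7, -4)

B = (8, -10)
C = (7, -4)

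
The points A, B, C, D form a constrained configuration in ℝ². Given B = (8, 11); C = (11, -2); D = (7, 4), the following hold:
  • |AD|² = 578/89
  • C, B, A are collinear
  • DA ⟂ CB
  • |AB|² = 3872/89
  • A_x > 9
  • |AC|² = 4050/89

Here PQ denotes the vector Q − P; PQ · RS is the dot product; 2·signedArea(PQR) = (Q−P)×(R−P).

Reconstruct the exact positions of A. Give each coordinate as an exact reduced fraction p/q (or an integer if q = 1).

A = (844/89, 407/89)

1. A_x = 844/89  [C, B, A are collinear ∩ DA ⟂ CB]
2. A_y = 407/89  [C, B, A are collinear ∩ DA ⟂ CB]
   → A = (844/89, 407/89)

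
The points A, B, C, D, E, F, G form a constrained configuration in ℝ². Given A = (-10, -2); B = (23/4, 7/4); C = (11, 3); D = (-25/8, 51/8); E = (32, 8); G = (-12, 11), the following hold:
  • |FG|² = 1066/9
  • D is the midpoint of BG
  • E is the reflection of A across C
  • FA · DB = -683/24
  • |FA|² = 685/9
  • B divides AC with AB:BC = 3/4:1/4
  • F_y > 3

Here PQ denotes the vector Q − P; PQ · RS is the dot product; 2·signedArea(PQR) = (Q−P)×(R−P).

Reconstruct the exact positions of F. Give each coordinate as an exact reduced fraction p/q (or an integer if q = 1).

F = (-11/3, 4)

1. F_x = -11/3  [line -71/8·x + 37/8·y + -1225/24 = 0 ∩ |FA|² = 685/9]
2. F_y = 4  [line -71/8·x + 37/8·y + -1225/24 = 0 ∩ |FA|² = 685/9]
   → F = (-11/3, 4)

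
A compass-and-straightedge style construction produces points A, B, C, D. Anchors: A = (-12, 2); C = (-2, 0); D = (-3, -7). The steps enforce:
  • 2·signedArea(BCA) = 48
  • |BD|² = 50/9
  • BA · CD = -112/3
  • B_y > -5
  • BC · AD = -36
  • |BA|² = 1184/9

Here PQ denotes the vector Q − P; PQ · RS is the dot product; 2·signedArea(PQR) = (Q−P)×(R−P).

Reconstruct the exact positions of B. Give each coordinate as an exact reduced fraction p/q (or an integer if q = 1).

B = (-8/3, -14/3)

1. B_x = -8/3  [BC · AD = -36 ∩ 2·signedArea(BCA) = 48]
2. B_y = -14/3  [BC · AD = -36 ∩ 2·signedArea(BCA) = 48]
   → B = (-8/3, -14/3)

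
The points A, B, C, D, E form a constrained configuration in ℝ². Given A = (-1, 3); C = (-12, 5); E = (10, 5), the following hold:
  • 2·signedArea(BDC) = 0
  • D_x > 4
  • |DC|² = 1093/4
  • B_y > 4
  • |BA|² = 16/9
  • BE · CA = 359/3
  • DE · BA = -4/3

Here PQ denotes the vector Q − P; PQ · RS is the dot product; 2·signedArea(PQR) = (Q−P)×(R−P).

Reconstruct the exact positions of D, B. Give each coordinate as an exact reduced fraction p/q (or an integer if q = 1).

B = (-1, 13/3)
D = (9/2, 4)

1. B_x = -1  [line -11·x + 2·y + -59/3 = 0 ∩ |BA|² = 16/9]
2. B_y = 13/3  [line -11·x + 2·y + -59/3 = 0 ∩ |BA|² = 16/9]
   → B = (-1, 13/3)
3. D_x = 9/2  [DE · BA = -4/3 ∩ 2·signedArea(BDC) = 0]
4. D_y = 4  [DE · BA = -4/3 ∩ 2·signedArea(BDC) = 0]
   → D = (9/2, 4)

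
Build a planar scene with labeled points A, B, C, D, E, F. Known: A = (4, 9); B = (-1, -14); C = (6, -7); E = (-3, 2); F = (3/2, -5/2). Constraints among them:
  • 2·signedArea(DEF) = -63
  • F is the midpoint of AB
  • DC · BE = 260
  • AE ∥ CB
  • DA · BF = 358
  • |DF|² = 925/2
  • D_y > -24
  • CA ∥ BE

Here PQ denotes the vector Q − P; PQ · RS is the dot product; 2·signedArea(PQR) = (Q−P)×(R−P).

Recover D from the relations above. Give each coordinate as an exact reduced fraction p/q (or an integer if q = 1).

D = (8, -23)

1. D_x = 8  [DC · BE = 260 ∩ DA · BF = 358]
2. D_y = -23  [DC · BE = 260 ∩ DA · BF = 358]
   → D = (8, -23)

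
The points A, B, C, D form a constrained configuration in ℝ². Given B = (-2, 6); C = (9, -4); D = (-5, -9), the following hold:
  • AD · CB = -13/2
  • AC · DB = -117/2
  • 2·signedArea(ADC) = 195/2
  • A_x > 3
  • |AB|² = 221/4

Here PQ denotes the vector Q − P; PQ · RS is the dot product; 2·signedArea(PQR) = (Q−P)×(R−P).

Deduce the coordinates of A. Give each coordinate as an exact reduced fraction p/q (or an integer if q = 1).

A = (7/2, 1)

1. A_x = 7/2  [2·signedArea(ADC) = 195/2 ∩ AD · CB = -13/2]
2. A_y = 1  [2·signedArea(ADC) = 195/2 ∩ AD · CB = -13/2]
   → A = (7/2, 1)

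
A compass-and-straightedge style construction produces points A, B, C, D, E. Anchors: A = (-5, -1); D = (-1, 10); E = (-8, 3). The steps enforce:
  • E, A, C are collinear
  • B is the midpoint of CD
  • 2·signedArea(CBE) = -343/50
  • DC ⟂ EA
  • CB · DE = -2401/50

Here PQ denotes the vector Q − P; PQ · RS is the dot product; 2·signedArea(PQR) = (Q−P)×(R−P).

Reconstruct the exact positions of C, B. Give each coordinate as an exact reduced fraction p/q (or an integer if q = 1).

1. C_x = -221/25  [E, A, C are collinear ∩ DC ⟂ EA]
2. C_y = 103/25  [E, A, C are collinear ∩ DC ⟂ EA]
   → C = (-221/25, 103/25)
3. B_x = -123/25  [B is the midpoint of CD]
4. B_y = 353/50  [B is the midpoint of CD]
   → B = (-123/25, 353/50)

B = (-123/25, 353/50)
C = (-221/25, 103/25)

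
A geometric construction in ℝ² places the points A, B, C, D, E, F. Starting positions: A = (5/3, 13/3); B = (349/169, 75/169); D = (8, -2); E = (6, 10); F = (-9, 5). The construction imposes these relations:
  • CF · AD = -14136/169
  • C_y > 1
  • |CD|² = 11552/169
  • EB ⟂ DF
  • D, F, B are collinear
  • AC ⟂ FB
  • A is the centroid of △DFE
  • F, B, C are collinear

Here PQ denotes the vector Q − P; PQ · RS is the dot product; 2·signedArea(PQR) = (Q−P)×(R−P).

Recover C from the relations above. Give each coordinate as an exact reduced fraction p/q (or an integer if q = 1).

1. C_x = 60/169  [F, B, C are collinear ∩ AC ⟂ FB]
2. C_y = 194/169  [F, B, C are collinear ∩ AC ⟂ FB]
   → C = (60/169, 194/169)

C = (60/169, 194/169)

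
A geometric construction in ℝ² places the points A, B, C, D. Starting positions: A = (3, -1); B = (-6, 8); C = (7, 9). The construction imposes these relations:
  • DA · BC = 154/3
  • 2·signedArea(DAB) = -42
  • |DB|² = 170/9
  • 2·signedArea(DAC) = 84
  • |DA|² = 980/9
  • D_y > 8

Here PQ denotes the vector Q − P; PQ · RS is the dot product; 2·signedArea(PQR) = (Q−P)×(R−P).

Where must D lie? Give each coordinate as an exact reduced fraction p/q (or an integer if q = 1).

D = (-5/3, 25/3)

1. D_x = -5/3  [2·signedArea(DAB) = -42 ∩ 2·signedArea(DAC) = 84]
2. D_y = 25/3  [2·signedArea(DAB) = -42 ∩ 2·signedArea(DAC) = 84]
   → D = (-5/3, 25/3)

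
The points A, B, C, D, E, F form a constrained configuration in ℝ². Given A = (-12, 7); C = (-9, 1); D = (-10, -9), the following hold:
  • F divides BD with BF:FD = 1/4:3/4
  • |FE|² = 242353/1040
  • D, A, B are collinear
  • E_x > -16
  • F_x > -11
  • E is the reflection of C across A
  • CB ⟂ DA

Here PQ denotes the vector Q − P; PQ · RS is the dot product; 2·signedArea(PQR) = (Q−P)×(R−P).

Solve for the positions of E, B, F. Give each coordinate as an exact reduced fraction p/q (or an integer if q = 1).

1. E_x = -15  [E is the reflection of C across A]
2. E_y = 13  [E is the reflection of C across A]
   → E = (-15, 13)
3. B_x = -729/65  [D, A, B are collinear ∩ CB ⟂ DA]
4. B_y = 47/65  [D, A, B are collinear ∩ CB ⟂ DA]
   → B = (-729/65, 47/65)
5. F_x = -2837/260  [F divides BD with BF:FD = 1/4:3/4]
6. F_y = -111/65  [F divides BD with BF:FD = 1/4:3/4]
   → F = (-2837/260, -111/65)

B = (-729/65, 47/65)
E = (-15, 13)
F = (-2837/260, -111/65)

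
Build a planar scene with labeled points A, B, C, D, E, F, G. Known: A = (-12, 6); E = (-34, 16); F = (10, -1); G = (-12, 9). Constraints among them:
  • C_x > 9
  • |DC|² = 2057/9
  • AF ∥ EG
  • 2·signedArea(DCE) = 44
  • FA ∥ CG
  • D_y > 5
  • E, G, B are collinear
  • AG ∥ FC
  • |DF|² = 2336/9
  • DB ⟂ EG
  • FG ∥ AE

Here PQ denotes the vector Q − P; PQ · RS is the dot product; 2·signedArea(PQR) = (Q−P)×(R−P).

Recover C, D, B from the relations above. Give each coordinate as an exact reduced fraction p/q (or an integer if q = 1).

B = (-7000/1599, 10513/1599)
C = (10, 2)
D = (-14/3, 17/3)

1. C_x = 10  [FA ∥ CG ∩ AG ∥ FC]
2. C_y = 2  [FA ∥ CG ∩ AG ∥ FC]
   → C = (10, 2)
3. D_x = -14/3  [line -14·x + -44·y + 184 = 0 ∩ |DC|² = 2057/9]
4. D_y = 17/3  [line -14·x + -44·y + 184 = 0 ∩ |DC|² = 2057/9]
   → D = (-14/3, 17/3)
5. B_x = -7000/1599  [E, G, B are collinear ∩ DB ⟂ EG]
6. B_y = 10513/1599  [E, G, B are collinear ∩ DB ⟂ EG]
   → B = (-7000/1599, 10513/1599)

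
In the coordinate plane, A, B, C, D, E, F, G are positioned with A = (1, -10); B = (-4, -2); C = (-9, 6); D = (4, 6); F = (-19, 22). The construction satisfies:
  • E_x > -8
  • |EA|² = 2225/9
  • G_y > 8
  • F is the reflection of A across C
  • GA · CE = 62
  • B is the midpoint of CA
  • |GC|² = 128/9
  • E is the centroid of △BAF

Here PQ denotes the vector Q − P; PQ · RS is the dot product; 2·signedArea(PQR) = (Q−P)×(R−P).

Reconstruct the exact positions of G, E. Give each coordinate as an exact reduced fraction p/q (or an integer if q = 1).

1. E_x = -22/3  [E is the centroid of △BAF]
2. E_y = 10/3  [E is the centroid of △BAF]
   → E = (-22/3, 10/3)
3. G_x = -19/3  [line -5/3·x + 8/3·y + -101/3 = 0 ∩ |GC|² = 128/9]
4. G_y = 26/3  [line -5/3·x + 8/3·y + -101/3 = 0 ∩ |GC|² = 128/9]
   → G = (-19/3, 26/3)

E = (-22/3, 10/3)
G = (-19/3, 26/3)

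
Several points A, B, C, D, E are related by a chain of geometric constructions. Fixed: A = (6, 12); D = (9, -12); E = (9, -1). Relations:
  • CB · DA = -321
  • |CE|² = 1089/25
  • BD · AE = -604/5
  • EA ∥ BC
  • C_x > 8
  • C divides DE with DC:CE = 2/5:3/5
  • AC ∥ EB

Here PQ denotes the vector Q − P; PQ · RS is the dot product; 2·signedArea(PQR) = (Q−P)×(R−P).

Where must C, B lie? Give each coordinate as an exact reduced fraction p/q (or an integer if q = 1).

B = (12, -103/5)
C = (9, -38/5)

1. C_x = 9  [C divides DE with DC:CE = 2/5:3/5]
2. C_y = -38/5  [C divides DE with DC:CE = 2/5:3/5]
   → C = (9, -38/5)
3. B_x = 12  [EA ∥ BC ∩ AC ∥ EB]
4. B_y = -103/5  [EA ∥ BC ∩ AC ∥ EB]
   → B = (12, -103/5)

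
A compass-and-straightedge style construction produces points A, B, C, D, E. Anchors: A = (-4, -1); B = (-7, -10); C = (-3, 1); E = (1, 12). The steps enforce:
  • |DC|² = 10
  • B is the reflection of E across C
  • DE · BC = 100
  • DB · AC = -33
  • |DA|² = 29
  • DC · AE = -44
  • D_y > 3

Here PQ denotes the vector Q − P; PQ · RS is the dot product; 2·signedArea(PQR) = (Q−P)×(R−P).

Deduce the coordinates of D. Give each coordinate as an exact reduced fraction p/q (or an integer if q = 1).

1. D_x = -2  [DB · AC = -33 ∩ DC · AE = -44]
2. D_y = 4  [DB · AC = -33 ∩ DC · AE = -44]
   → D = (-2, 4)

D = (-2, 4)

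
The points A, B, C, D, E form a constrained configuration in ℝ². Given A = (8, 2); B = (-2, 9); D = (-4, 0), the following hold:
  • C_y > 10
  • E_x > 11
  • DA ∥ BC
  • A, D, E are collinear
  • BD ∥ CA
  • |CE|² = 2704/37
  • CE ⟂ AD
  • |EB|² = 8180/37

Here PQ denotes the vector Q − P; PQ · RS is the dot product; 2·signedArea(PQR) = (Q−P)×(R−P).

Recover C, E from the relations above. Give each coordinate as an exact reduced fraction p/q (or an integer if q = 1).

1. C_x = 10  [BD ∥ CA ∩ DA ∥ BC]
2. C_y = 11  [BD ∥ CA ∩ DA ∥ BC]
   → C = (10, 11)
3. E_x = 422/37  [A, D, E are collinear ∩ CE ⟂ AD]
4. E_y = 95/37  [A, D, E are collinear ∩ CE ⟂ AD]
   → E = (422/37, 95/37)

C = (10, 11)
E = (422/37, 95/37)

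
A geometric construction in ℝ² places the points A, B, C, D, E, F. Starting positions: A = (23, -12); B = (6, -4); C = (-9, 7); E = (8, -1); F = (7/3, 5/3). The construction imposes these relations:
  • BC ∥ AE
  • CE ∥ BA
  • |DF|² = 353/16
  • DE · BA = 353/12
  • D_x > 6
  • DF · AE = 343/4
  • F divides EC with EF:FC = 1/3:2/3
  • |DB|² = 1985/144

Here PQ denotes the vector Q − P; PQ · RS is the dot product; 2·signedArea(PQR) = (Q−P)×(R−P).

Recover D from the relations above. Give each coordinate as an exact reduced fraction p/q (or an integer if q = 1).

1. D_x = 79/12  [DE · BA = 353/12 ∩ DF · AE = 343/4]
2. D_y = -1/3  [DE · BA = 353/12 ∩ DF · AE = 343/4]
   → D = (79/12, -1/3)

D = (79/12, -1/3)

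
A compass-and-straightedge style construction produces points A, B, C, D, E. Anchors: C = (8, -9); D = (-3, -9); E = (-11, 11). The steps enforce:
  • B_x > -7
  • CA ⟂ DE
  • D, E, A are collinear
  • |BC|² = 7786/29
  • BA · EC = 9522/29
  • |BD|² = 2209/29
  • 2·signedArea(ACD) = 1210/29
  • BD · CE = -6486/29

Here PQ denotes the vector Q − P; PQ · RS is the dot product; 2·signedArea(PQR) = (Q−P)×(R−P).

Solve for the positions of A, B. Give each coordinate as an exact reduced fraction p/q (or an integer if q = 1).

1. A_x = -43/29  [D, E, A are collinear ∩ CA ⟂ DE]
2. A_y = -371/29  [D, E, A are collinear ∩ CA ⟂ DE]
   → A = (-43/29, -371/29)
3. B_x = -181/29  [line 19·x + -20·y + 2919/29 = 0 ∩ |BD|² = 2209/29]
4. B_y = -26/29  [line 19·x + -20·y + 2919/29 = 0 ∩ |BD|² = 2209/29]
   → B = (-181/29, -26/29)

A = (-43/29, -371/29)
B = (-181/29, -26/29)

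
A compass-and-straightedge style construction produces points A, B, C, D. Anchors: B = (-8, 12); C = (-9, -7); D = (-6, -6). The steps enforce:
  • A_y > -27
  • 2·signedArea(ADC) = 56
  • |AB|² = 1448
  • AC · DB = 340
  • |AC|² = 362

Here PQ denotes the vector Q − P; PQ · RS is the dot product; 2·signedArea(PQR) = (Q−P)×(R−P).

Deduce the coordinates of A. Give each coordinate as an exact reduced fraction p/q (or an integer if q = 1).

1. A_x = -10  [AC · DB = 340 ∩ 2·signedArea(ADC) = 56]
2. A_y = -26  [AC · DB = 340 ∩ 2·signedArea(ADC) = 56]
   → A = (-10, -26)

A = (-10, -26)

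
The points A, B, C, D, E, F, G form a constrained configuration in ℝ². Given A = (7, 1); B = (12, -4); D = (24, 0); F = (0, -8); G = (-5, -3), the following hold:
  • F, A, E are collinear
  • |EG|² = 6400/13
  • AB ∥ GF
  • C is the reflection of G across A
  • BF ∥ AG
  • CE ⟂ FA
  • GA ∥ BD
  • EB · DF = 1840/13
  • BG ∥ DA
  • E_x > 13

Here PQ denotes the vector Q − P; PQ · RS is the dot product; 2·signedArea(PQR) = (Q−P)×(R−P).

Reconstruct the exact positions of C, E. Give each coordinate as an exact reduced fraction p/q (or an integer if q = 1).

C = (19, 5)
E = (175/13, 121/13)

1. C_x = 19  [C is the reflection of G across A]
2. C_y = 5  [C is the reflection of G across A]
   → C = (19, 5)
3. E_x = 175/13  [F, A, E are collinear ∩ CE ⟂ FA]
4. E_y = 121/13  [F, A, E are collinear ∩ CE ⟂ FA]
   → E = (175/13, 121/13)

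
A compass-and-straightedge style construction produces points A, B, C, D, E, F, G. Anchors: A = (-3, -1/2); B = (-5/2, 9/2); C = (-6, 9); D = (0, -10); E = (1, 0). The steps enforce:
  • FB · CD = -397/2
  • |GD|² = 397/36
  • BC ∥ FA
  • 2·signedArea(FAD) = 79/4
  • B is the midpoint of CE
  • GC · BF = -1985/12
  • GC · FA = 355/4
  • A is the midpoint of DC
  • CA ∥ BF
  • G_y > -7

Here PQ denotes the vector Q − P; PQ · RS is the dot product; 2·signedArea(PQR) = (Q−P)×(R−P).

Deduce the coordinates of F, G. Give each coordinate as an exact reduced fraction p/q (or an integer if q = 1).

F = (1/2, -5)
G = (-1, -41/6)

1. F_x = 1/2  [BC ∥ FA ∩ CA ∥ BF]
2. F_y = -5  [BC ∥ FA ∩ CA ∥ BF]
   → F = (1/2, -5)
3. G_x = -1  [GC · BF = -1985/12 ∩ GC · FA = 355/4]
4. G_y = -41/6  [GC · BF = -1985/12 ∩ GC · FA = 355/4]
   → G = (-1, -41/6)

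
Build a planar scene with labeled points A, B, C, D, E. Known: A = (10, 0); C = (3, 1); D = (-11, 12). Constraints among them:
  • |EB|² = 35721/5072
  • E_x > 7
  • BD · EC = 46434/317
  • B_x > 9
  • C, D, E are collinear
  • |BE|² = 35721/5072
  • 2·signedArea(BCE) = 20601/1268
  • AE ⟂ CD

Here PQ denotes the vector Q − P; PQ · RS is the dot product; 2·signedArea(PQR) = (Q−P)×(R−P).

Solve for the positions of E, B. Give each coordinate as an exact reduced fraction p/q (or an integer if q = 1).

1. E_x = 2477/317  [C, D, E are collinear ∩ AE ⟂ CD]
2. E_y = -882/317  [C, D, E are collinear ∩ AE ⟂ CD]
   → E = (2477/317, -882/317)
3. B_x = 11987/1268  [BD · EC = 46434/317 ∩ 2·signedArea(BCE) = 20601/1268]
4. B_y = -441/634  [BD · EC = 46434/317 ∩ 2·signedArea(BCE) = 20601/1268]
   → B = (11987/1268, -441/634)

B = (11987/1268, -441/634)
E = (2477/317, -882/317)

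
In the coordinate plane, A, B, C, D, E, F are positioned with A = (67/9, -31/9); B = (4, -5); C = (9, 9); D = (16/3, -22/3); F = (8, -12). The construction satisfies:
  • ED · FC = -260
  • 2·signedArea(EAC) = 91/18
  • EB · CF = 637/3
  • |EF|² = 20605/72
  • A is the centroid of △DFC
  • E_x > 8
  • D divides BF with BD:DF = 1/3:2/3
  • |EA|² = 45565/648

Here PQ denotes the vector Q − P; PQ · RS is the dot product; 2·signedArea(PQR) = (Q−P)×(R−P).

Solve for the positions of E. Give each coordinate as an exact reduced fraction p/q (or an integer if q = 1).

E = (97/12, 59/12)

1. E_x = 97/12  [ED · FC = -260 ∩ 2·signedArea(EAC) = 91/18]
2. E_y = 59/12  [ED · FC = -260 ∩ 2·signedArea(EAC) = 91/18]
   → E = (97/12, 59/12)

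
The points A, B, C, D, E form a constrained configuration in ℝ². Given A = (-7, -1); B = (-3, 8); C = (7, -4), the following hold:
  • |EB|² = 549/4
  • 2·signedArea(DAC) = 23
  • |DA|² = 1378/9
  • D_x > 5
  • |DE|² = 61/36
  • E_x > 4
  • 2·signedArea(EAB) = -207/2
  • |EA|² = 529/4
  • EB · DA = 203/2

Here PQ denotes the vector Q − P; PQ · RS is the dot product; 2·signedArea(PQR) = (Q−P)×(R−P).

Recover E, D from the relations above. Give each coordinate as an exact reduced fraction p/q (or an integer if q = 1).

1. E_x = 9/2  [line -9·x + 4·y + 89/2 = 0 ∩ |EA|² = 529/4]
2. E_y = -1  [line -9·x + 4·y + 89/2 = 0 ∩ |EA|² = 529/4]
   → E = (9/2, -1)
3. D_x = 16/3  [2·signedArea(DAC) = 23 ∩ EB · DA = 203/2]
4. D_y = -2  [2·signedArea(DAC) = 23 ∩ EB · DA = 203/2]
   → D = (16/3, -2)

D = (16/3, -2)
E = (9/2, -1)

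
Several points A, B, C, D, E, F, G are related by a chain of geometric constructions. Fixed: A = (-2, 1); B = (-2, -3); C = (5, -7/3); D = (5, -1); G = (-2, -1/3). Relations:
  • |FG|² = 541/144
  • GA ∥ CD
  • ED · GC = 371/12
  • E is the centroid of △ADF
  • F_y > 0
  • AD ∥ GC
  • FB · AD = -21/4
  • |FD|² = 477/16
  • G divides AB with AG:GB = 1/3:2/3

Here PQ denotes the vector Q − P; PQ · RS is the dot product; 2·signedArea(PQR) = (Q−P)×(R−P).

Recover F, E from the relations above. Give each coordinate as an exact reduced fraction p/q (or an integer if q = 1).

1. F_x = -1/4  [line -7·x + 2·y + -11/4 = 0 ∩ |FD|² = 477/16]
2. F_y = 1/2  [line -7·x + 2·y + -11/4 = 0 ∩ |FD|² = 477/16]
   → F = (-1/4, 1/2)
3. E_x = 11/12  [E is the centroid of △ADF]
4. E_y = 1/6  [E is the centroid of △ADF]
   → E = (11/12, 1/6)

E = (11/12, 1/6)
F = (-1/4, 1/2)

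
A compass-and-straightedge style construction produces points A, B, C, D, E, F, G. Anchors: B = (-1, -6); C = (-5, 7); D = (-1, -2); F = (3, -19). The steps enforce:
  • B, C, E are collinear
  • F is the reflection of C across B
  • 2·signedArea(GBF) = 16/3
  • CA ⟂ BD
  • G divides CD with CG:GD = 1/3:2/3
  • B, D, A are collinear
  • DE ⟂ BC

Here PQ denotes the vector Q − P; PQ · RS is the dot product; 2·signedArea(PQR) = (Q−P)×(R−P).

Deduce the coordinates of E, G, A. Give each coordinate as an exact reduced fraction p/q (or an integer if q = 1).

A = (-1, 7)
E = (-393/185, -434/185)
G = (-11/3, 4)

1. E_x = -393/185  [B, C, E are collinear ∩ DE ⟂ BC]
2. E_y = -434/185  [B, C, E are collinear ∩ DE ⟂ BC]
   → E = (-393/185, -434/185)
3. G_x = -11/3  [G divides CD with CG:GD = 1/3:2/3]
4. G_y = 4  [G divides CD with CG:GD = 1/3:2/3]
   → G = (-11/3, 4)
5. A_x = -1  [B, D, A are collinear ∩ CA ⟂ BD]
6. A_y = 7  [B, D, A are collinear ∩ CA ⟂ BD]
   → A = (-1, 7)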